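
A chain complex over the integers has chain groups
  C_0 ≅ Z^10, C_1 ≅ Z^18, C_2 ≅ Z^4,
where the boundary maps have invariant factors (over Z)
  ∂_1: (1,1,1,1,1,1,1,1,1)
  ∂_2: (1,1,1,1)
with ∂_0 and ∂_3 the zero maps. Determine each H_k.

H_0 ≅ Z,  H_1 ≅ Z^5,  H_2 = 0.

H_0: b_0 = 10 − 0 − 9 = 1; torsion from ∂_1 factors > 1: none. So H_0 ≅ Z.
H_1: b_1 = 18 − 9 − 4 = 5; torsion from ∂_2 factors > 1: none. So H_1 ≅ Z^5.
H_2: b_2 = 4 − 4 − 0 = 0; torsion from ∂_3 factors > 1: none. So H_2 ≅ 0.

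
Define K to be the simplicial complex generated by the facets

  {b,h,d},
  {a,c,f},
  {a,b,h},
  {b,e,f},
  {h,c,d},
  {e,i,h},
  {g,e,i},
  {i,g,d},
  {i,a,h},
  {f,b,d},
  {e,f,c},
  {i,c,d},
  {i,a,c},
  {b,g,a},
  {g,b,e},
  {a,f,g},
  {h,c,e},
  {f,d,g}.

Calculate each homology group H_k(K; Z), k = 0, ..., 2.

H_0 = Z,  H_1 = Z × Z/2,  H_2 = 0.

K has 9 vertices, 27 edges, 18 triangles.
rank ∂_0 = 0, rank ∂_1 = 8 ⇒ b_0 = 9 − 0 − 8 = 1; all invariant factors of ∂_1 are 1 so no torsion. So H_0 = Z.
rank ∂_1 = 8, rank ∂_2 = 18 ⇒ b_1 = 27 − 8 − 18 = 1; ∂_2 has invariant factor(s) [2] giving torsion. So H_1 = Z × Z/2.
rank ∂_2 = 18, rank ∂_3 = 0 ⇒ b_2 = 18 − 18 − 0 = 0. So H_2 = 0.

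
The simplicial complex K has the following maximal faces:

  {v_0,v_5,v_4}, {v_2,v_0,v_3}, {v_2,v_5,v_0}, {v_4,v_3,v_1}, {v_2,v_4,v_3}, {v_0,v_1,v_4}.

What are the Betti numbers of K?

Fix the vertex order v_0 < v_1 < v_2 < v_3 < v_4 < v_5 and write every simplex with vertices in increasing order. Then dim K = 2 and the simplices of K are:

  0-simplices (6): [v_0], [v_1], [v_2], [v_3], [v_4], [v_5]
  1-simplices (12): [v_0,v_1], [v_0,v_2], [v_0,v_3], [v_0,v_4], [v_0,v_5], [v_1,v_3], [v_1,v_4], [v_2,v_3], [v_2,v_4], [v_2,v_5], [v_3,v_4], [v_4,v_5]
  2-simplices (6): [v_0,v_1,v_4], [v_0,v_2,v_3], [v_0,v_2,v_5], [v_0,v_4,v_5], [v_1,v_3,v_4], [v_2,v_3,v_4]

giving chain groups C_0 ≅ Z^6, C_1 ≅ Z^12, C_2 ≅ Z^6.

∂_1: C_1 → C_0 sends each edge [p,q] (with p < q) to q − p. For instance
  ∂[v_0,v_4] = [v_4] − [v_0].
This gives a 6×12 integer matrix of rank 5; reducing to Smith normal form yields diagonal entries (1,1,1,1,1).

∂_2: C_2 → C_1 maps a triangle to the signed sum of its edges. For instance
  ∂[v_2,v_3,v_4] = [v_3,v_4] − [v_2,v_4] + [v_2,v_3],
  ∂[v_0,v_2,v_5] = [v_2,v_5] − [v_0,v_5] + [v_0,v_2].
This gives a 12×6 integer matrix of rank 6; reducing to Smith normal form yields diagonal entries (1,1,1,1,1,1).

Reading off H_k = ker ∂_k / im ∂_{k+1}:

  H_0: rank C_0 − rank ∂_1 = 6 − 5 = 1, and the invariant factors of ∂_1 are all 1, so H_0 = Z.
  H_1: rank ker ∂_1 − rank ∂_2 = (12 − 5) − 6 = 1, and the invariant factors of ∂_2 are all 1, so H_1 = Z.
  H_2: rank ker ∂_2 − rank ∂_3 = (6 − 6) − 0 = 0, and there is no ∂_3, so H_2 = 0.

Hence the Betti numbers are b_0 = 1, b_1 = 1, b_2 = 0.

b_0 = 1, b_1 = 1, b_2 = 0.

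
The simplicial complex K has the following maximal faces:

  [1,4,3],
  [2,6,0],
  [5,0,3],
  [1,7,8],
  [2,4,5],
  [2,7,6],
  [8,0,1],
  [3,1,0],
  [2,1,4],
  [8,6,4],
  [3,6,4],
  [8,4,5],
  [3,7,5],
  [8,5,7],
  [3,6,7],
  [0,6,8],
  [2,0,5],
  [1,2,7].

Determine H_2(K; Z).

Take the total order 0 < 1 < 2 < 3 < 4 < 5 < 6 < 7 < 8 on the vertex set. Then K (dimension 2) consists of the simplices:

  0-simplices (9): [0], [1], [2], [3], [4], [5], [6], [7], [8]
  1-simplices (27): (27 of them)
  2-simplices (18): [0,1,3], [0,1,8], [0,2,5], [0,2,6], [0,3,5], [0,6,8], [1,2,4], [1,2,7], [1,3,4], [1,7,8], [2,4,5], [2,6,7], [3,4,6], [3,5,7], [3,6,7], [4,5,8], [4,6,8], [5,7,8]

so the chain groups are C_0 ≅ Z^9, C_1 ≅ Z^27, C_2 ≅ Z^18.

Boundary ∂_1: C_1 → C_0 maps an edge to its endpoints' difference, ∂[p,q] = q − p. For instance
  ∂[1,8] = [8] − [1].
The resulting 9×27 matrix has rank 8, and its Smith normal form has invariant factors (1,1,1,1,1,1,1,1).

∂_2: C_2 → C_1 maps a triangle to the signed sum of its edges. For instance
  ∂[0,6,8] = [6,8] − [0,8] + [0,6],
  ∂[1,7,8] = [7,8] − [1,8] + [1,7].
The resulting 27×18 matrix has rank 17, and its Smith normal form has invariant factors (1,1,1,1,1,1,1,1,1,1,1,1,1,1,1,1,1).

Computing H_k = (kernel of ∂_k) / (image of ∂_{k+1}):

  H_2: rank ker ∂_2 − rank ∂_3 = (18 − 17) − 0 = 1, and there is no ∂_3, so H_2 = Z.

H_2 ≅ Z.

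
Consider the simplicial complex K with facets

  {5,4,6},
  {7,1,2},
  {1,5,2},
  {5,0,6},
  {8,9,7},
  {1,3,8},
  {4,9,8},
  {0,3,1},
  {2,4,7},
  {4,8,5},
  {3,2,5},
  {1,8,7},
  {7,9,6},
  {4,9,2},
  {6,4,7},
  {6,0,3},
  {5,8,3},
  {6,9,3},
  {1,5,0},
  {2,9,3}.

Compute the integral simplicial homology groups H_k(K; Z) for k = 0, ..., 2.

K has 10 vertices, 30 edges, 20 triangles.
rank ∂_0 = 0, rank ∂_1 = 9 ⇒ b_0 = 10 − 0 − 9 = 1; all invariant factors of ∂_1 are 1 so no torsion. So H_0 = Z.
rank ∂_1 = 9, rank ∂_2 = 20 ⇒ b_1 = 30 − 9 − 20 = 1; ∂_2 has invariant factor(s) [2] giving torsion. So H_1 = Z ⊕ Z/2.
rank ∂_2 = 20, rank ∂_3 = 0 ⇒ b_2 = 20 − 20 − 0 = 0. So H_2 = 0.

H_0 = Z,  H_1 = Z ⊕ Z/2,  H_2 = 0.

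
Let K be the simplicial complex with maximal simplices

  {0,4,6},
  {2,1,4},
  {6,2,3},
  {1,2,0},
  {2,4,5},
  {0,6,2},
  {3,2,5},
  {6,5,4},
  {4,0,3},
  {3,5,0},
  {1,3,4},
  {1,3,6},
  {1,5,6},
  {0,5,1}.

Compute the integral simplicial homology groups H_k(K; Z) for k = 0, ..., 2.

Take the total order 0 < 1 < 2 < 3 < 4 < 5 < 6 on the vertex set. Then K (dimension 2) consists of the simplices:

  0-simplices (7): [0], [1], [2], [3], [4], [5], [6]
  1-simplices (21): [0,1], [0,2], [0,3], [0,4], [0,5], [0,6], [1,2], [1,3], [1,4], [1,5], [1,6], [2,3], [2,4], [2,5], [2,6], [3,4], [3,5], [3,6], [4,5], [4,6], [5,6]
  2-simplices (14): [0,1,2], [0,1,5], [0,2,6], [0,3,4], [0,3,5], [0,4,6], [1,2,4], [1,3,4], [1,3,6], [1,5,6], [2,3,5], [2,3,6], [2,4,5], [4,5,6]

Hence C_0 ≅ Z^7, C_1 ≅ Z^21, C_2 ≅ Z^14.

The boundary map ∂_1: C_1 → C_0 is given by ∂[p,q] = [q] − [p]. For instance
  ∂[0,1] = [1] − [0].
The resulting 7×21 matrix has rank 6, and its Smith normal form has invariant factors (1,1,1,1,1,1).

The boundary map ∂_2: C_2 → C_1 maps a triangle to the signed sum of its edges. For instance
  ∂[0,1,5] = [1,5] − [0,5] + [0,1],
  ∂[0,2,6] = [2,6] − [0,6] + [0,2].
The 21×14 boundary matrix has rank 13 and Smith normal form diag(1,1,1,1,1,1,1,1,1,1,1,1,1).

Reading off H_k = ker ∂_k / im ∂_{k+1}:

  H_0: rank C_0 − rank ∂_1 = 7 − 6 = 1, and the invariant factors of ∂_1 are all 1, so H_0 = Z.
  H_1: rank ker ∂_1 − rank ∂_2 = (21 − 6) − 13 = 2, and the invariant factors of ∂_2 are all 1, so H_1 = Z^2.
  H_2: rank ker ∂_2 − rank ∂_3 = (14 − 13) − 0 = 1, and there is no ∂_3, so H_2 = Z.

As a check, the Euler characteristic is 7 − 21 + 14 = 0, which agrees with 1 − 2 + 1 = 0.

H_0 ≅ Z,  H_1 ≅ Z^2,  H_2 ≅ Z.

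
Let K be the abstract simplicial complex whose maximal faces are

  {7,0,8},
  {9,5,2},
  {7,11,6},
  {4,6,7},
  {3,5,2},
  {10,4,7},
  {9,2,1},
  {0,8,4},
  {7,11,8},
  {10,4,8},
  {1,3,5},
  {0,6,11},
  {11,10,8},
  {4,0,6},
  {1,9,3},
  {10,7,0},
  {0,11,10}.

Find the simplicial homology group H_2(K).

Order the vertices as 0 < 1 < 2 < 3 < 4 < 5 < 6 < 7 < 8 < 9 < 10 < 11. Listing each simplex with vertices in this order, K has dimension 2 with simplices:

  0-simplices (12): [0], [1], [2], [3], [4], [5], [6], [7], [8], [9], [10], [11]
  1-simplices (28): (28 of them)
  2-simplices (17): (17 of them)

giving chain groups C_0 ≅ Z^12, C_1 ≅ Z^28, C_2 ≅ Z^17.

∂_1: C_1 → C_0 maps an edge to its endpoints' difference, ∂[p,q] = q − p. For instance
  ∂[10,11] = [11] − [10].
This gives a 12×28 integer matrix of rank 10; reducing to Smith normal form yields diagonal entries (1,1,1,1,1,1,1,1,1,1).

The boundary map ∂_2: C_2 → C_1 sends each 2-simplex [p,q,r] to [q,r] − [p,r] + [p,q]. For instance
  ∂[0,4,8] = [4,8] − [0,8] + [0,4],
  ∂[4,6,7] = [6,7] − [4,7] + [4,6].
The 28×17 boundary matrix has rank 17 and Smith normal form diag(1,1,1,1,1,1,1,1,1,1,1,1,1,1,1,1,2).

Computing H_k = (kernel of ∂_k) / (image of ∂_{k+1}):

  H_2: rank ker ∂_2 − rank ∂_3 = (17 − 17) − 0 = 0, and there is no ∂_3, so H_2 = 0.

H_2 ≅ 0.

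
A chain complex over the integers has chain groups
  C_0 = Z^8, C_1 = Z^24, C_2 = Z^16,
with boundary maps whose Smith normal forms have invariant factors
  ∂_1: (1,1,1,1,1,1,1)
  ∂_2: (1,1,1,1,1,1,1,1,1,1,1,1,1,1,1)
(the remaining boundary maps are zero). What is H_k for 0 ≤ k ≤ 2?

H_0: b_0 = 8 − 0 − 7 = 1; torsion from ∂_1 factors > 1: none. So H_0 = Z.
H_1: b_1 = 24 − 7 − 15 = 2; torsion from ∂_2 factors > 1: none. So H_1 = Z^2.
H_2: b_2 = 16 − 15 − 0 = 1; torsion from ∂_3 factors > 1: none. So H_2 = Z.

H_0 = Z,  H_1 = Z^2,  H_2 = Z.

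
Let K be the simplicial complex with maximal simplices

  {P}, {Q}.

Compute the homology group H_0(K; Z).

H_0 ≅ Z^2.

Take the total order P < Q on the vertex set. Then K (dimension 0) consists of the simplices:

  0-simplices (2): P, Q

giving chain groups C_0 ≅ Z^2.

Computing H_k = (kernel of ∂_k) / (image of ∂_{k+1}):

  H_0: rank C_0 − rank ∂_1 = 2 − 0 = 2, and there is no ∂_1, so H_0 ≅ Z^2.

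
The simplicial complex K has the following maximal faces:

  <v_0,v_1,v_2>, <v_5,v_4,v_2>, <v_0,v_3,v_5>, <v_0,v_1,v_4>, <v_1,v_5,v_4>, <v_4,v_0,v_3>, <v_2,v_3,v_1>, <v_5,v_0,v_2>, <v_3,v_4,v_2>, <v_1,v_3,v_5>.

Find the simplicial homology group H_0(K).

Order the vertices as v_0 < v_1 < v_2 < v_3 < v_4 < v_5. Listing each simplex with vertices in this order, K has dimension 2 with simplices:

  0-simplices (6): [v_0], [v_1], [v_2], [v_3], [v_4], [v_5]
  1-simplices (15): (15 of them)
  2-simplices (10): [v_0,v_1,v_2], [v_0,v_1,v_4], [v_0,v_2,v_5], [v_0,v_3,v_4], [v_0,v_3,v_5], [v_1,v_2,v_3], [v_1,v_3,v_5], [v_1,v_4,v_5], [v_2,v_3,v_4], [v_2,v_4,v_5]

so the chain groups are C_0 ≅ Z^6, C_1 ≅ Z^15, C_2 ≅ Z^10.

The boundary map ∂_1: C_1 → C_0 sends each edge [p,q] (with p < q) to q − p.
This gives a 6×15 integer matrix of rank 5; reducing to Smith normal form yields diagonal entries (1,1,1,1,1).

Boundary ∂_2: C_2 → C_1 maps a triangle to the signed sum of its edges. For instance
  ∂[v_0,v_3,v_4] = [v_3,v_4] − [v_0,v_4] + [v_0,v_3],
  ∂[v_0,v_1,v_4] = [v_1,v_4] − [v_0,v_4] + [v_0,v_1].
As a 15×10 matrix over Z this has rank 10, with invariant factors (1,1,1,1,1,1,1,1,1,2).

Computing H_k = (kernel of ∂_k) / (image of ∂_{k+1}):

  H_0: rank C_0 − rank ∂_1 = 6 − 5 = 1, and the invariant factors of ∂_1 are all 1, so H_0 ≅ Z.

(K is a triangulation of the real projective plane RP^2.)

H_0 = Z.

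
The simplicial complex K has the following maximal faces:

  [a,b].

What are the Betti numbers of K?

Take the total order a < b on the vertex set. Then K (dimension 1) consists of the simplices:

  0-simplices (2): a, b
  1-simplices (1): ab

so the chain groups are C_0 ≅ Z^2, C_1 ≅ Z^1.

Boundary ∂_1: C_1 → C_0 is given by ∂[p,q] = [q] − [p]. For instance
  ∂ab = b − a.
This gives a 2×1 integer matrix of rank 1; reducing to Smith normal form yields diagonal entries (1).

From H_k ≅ ker(∂_k) / im(∂_{k+1}) we obtain:

  H_0: rank C_0 − rank ∂_1 = 2 − 1 = 1, and the invariant factors of ∂_1 are all 1, so H_0 ≅ Z.
  H_1: rank ker ∂_1 − rank ∂_2 = (1 − 1) − 0 = 0, and there is no ∂_2, so H_1 ≅ 0.

As a check, the Euler characteristic is 2 − 1 = 1, which agrees with 1 − 0 = 1.

Hence the Betti numbers are b_0 = 1, b_1 = 0.

b_0 = 1, b_1 = 0.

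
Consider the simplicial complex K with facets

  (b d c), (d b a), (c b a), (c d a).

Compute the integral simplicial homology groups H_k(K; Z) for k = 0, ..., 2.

H_0 ≅ Z,  H_1 = 0,  H_2 ≅ Z.

We work with the vertex ordering a < b < c < d. The simplices of K, each written with vertices in increasing order, are:

  0-simplices (4): a, b, c, d
  1-simplices (6): ab, ac, ad, bc, bd, cd
  2-simplices (4): abc, abd, acd, bcd

so the chain groups are C_0 ≅ Z^4, C_1 ≅ Z^6, C_2 ≅ Z^4.

∂_1: C_1 → C_0 maps an edge to its endpoints' difference, ∂[p,q] = q − p. For instance
  ∂ab = b − a.
As a 4×6 matrix over Z this has rank 3, with invariant factors (1,1,1).

Boundary ∂_2: C_2 → C_1 acts by ∂[p,q,r] = [q,r] − [p,r] + [p,q]. For instance
  ∂bcd = cd − bd + bc,
  ∂abd = bd − ad + ab.
The resulting 6×4 matrix has rank 3, and its Smith normal form has invariant factors (1,1,1).

Computing H_k = (kernel of ∂_k) / (image of ∂_{k+1}):

  H_0: rank C_0 − rank ∂_1 = 4 − 3 = 1, and the invariant factors of ∂_1 are all 1, so H_0 = Z.
  H_1: rank ker ∂_1 − rank ∂_2 = (6 − 3) − 3 = 0, and the invariant factors of ∂_2 are all 1, so H_1 = 0.
  H_2: rank ker ∂_2 − rank ∂_3 = (4 − 3) − 0 = 1, and there is no ∂_3, so H_2 = Z.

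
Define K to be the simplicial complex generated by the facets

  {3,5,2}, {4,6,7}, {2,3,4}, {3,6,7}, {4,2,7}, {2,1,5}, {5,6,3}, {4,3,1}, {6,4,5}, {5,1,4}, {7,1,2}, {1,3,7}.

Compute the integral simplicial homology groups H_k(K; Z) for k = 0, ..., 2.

H_0 ≅ Z,  H_1 ≅ Z/2Z,  H_2 = 0.

Take the total order 1 < 2 < 3 < 4 < 5 < 6 < 7 on the vertex set. Then K (dimension 2) consists of the simplices:

  0-simplices (7): [1], [2], [3], [4], [5], [6], [7]
  1-simplices (18): [1,2], [1,3], [1,4], [1,5], [1,7], [2,3], [2,4], [2,5], [2,7], [3,4], [3,5], [3,6], [3,7], [4,5], [4,6], [4,7], [5,6], [6,7]
  2-simplices (12): [1,2,5], [1,2,7], [1,3,4], [1,3,7], [1,4,5], [2,3,4], [2,3,5], [2,4,7], [3,5,6], [3,6,7], [4,5,6], [4,6,7]

so the chain groups are C_0 ≅ Z^7, C_1 ≅ Z^18, C_2 ≅ Z^12.

∂_1: C_1 → C_0 sends each edge [p,q] (with p < q) to q − p. For instance
  ∂[6,7] = [7] − [6].
This gives a 7×18 integer matrix of rank 6; reducing to Smith normal form yields diagonal entries (1,1,1,1,1,1).

The boundary map ∂_2: C_2 → C_1 acts by ∂[p,q,r] = [q,r] − [p,r] + [p,q]. For instance
  ∂[3,5,6] = [5,6] − [3,6] + [3,5],
  ∂[2,3,4] = [3,4] − [2,4] + [2,3].
The 18×12 boundary matrix has rank 12 and Smith normal form diag(1,1,1,1,1,1,1,1,1,1,1,2).

Computing H_k = (kernel of ∂_k) / (image of ∂_{k+1}):

  H_0: rank C_0 − rank ∂_1 = 7 − 6 = 1, and the invariant factors of ∂_1 are all 1, so H_0 = Z.
  H_1: rank ker ∂_1 − rank ∂_2 = (18 − 6) − 12 = 0, and ∂_2 has invariant factor 2 > 1, so H_1 = Z/2Z.
  H_2: rank ker ∂_2 − rank ∂_3 = (12 − 12) − 0 = 0, and there is no ∂_3, so H_2 = 0.

As a check, the Euler characteristic is 7 − 18 + 12 = 1, which agrees with 1 − 0 + 0 = 1.
(K is a triangulation of the real projective plane RP^2.)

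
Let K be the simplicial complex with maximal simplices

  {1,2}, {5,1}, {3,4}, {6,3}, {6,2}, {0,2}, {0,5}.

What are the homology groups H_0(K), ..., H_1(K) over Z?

K has 7 vertices, 7 edges.
rank ∂_0 = 0, rank ∂_1 = 6 ⇒ b_0 = 7 − 0 − 6 = 1; all invariant factors of ∂_1 are 1 so no torsion. So H_0 ≅ Z.
rank ∂_1 = 6, rank ∂_2 = 0 ⇒ b_1 = 7 − 6 − 0 = 1. So H_1 ≅ Z.

H_0 ≅ Z,  H_1 ≅ Z.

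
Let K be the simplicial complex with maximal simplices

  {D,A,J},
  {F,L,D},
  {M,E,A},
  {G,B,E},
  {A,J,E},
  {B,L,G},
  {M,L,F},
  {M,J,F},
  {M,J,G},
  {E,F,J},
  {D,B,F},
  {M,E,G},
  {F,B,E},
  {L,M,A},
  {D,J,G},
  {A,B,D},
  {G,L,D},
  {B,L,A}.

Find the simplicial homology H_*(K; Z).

Order the vertices as A < B < D < E < F < G < J < L < M. Listing each simplex with vertices in this order, K has dimension 2 with simplices:

  0-simplices (9): A, B, D, E, F, G, J, L, M
  1-simplices (27): AB, AD, AE, AJ, AL, AM, BD, BE, BF, BG, BL, DF, DG, DJ, DL, EF, EG, EJ, EM, FJ, FL, FM, GJ, GL, GM, JM, LM
  2-simplices (18): ABD, ABL, ADJ, AEJ, AEM, ALM, BDF, BEF, BEG, BGL, DFL, DGJ, DGL, EFJ, EGM, FJM, FLM, GJM

so the chain groups are C_0 ≅ Z^9, C_1 ≅ Z^27, C_2 ≅ Z^18.

Boundary ∂_1: C_1 → C_0 is given by ∂[p,q] = [q] − [p].
The resulting 9×27 matrix has rank 8, and its Smith normal form has invariant factors (1,1,1,1,1,1,1,1).

Boundary ∂_2: C_2 → C_1 acts by ∂[p,q,r] = [q,r] − [p,r] + [p,q]. For instance
  ∂EGM = GM − EM + EG,
  ∂GJM = JM − GM + GJ.
As a 27×18 matrix over Z this has rank 18, with invariant factors (1,1,1,1,1,1,1,1,1,1,1,1,1,1,1,1,1,2).

Now H_k = ker ∂_k / im ∂_{k+1}, so:

  H_0: rank C_0 − rank ∂_1 = 9 − 8 = 1, and the invariant factors of ∂_1 are all 1, so H_0 = Z.
  H_1: rank ker ∂_1 − rank ∂_2 = (27 − 8) − 18 = 1, and ∂_2 has invariant factor 2 > 1, so H_1 = Z ⊕ Z_2.
  H_2: rank ker ∂_2 − rank ∂_3 = (18 − 18) − 0 = 0, and there is no ∂_3, so H_2 = 0.

H_0 = Z,  H_1 = Z ⊕ Z_2,  H_2 = 0.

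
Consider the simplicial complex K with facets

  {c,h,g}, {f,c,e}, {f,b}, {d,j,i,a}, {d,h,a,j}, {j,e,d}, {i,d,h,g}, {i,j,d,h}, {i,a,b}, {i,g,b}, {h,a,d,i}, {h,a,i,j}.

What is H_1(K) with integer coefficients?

H_1 = Z^2.

We work with the vertex ordering a < b < c < d < e < f < g < h < i < j. The simplices of K, each written with vertices in increasing order, are:

  0-simplices (10): a, b, c, d, e, f, g, h, i, j
  1-simplices (24): ab, ad, ah, ai, aj, bf, bg, bi, ce, cf, cg, ch, de, dg, dh, di, dj, ef, ej, gh, gi, hi, hj, ij
  2-simplices (18): abi, adh, adi, adj, ahi, ahj, aij, bgi, cef, cgh, dej, dgh, dgi, dhi, dhj, dij, ghi, hij
  3-simplices (6): adhi, adhj, adij, ahij, dghi, dhij

Hence C_0 ≅ Z^10, C_1 ≅ Z^24, C_2 ≅ Z^18, C_3 ≅ Z^6.

The boundary map ∂_1: C_1 → C_0 maps an edge to its endpoints' difference, ∂[p,q] = q − p. For instance
  ∂hj = j − h.
The 10×24 boundary matrix has rank 9 and Smith normal form diag(1,1,1,1,1,1,1,1,1).

Boundary ∂_2: C_2 → C_1 maps a triangle to the signed sum of its edges. For instance
  ∂ghi = hi − gi + gh,
  ∂abi = bi − ai + ab.
The 24×18 boundary matrix has rank 13 and Smith normal form diag(1,1,1,1,1,1,1,1,1,1,1,1,1).

Boundary ∂_3: C_3 → C_2 sends each 3-simplex σ to the alternating sum Σ_i (−1)^i (σ with its i-th vertex removed). For instance
  ∂adhi = dhi − ahi + adi − adh,
  ∂dghi = ghi − dhi + dgi − dgh.
The resulting 18×6 matrix has rank 5, and its Smith normal form has invariant factors (1,1,1,1,1).

Reading off H_k = ker ∂_k / im ∂_{k+1}:

  H_1: rank ker ∂_1 − rank ∂_2 = (24 − 9) − 13 = 2, and the invariant factors of ∂_2 are all 1, so H_1 ≅ Z^2.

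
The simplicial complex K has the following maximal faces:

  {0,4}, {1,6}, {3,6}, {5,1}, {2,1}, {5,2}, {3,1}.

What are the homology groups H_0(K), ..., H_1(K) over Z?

K has 7 vertices, 7 edges.
rank ∂_0 = 0, rank ∂_1 = 5 ⇒ b_0 = 7 − 0 − 5 = 2; all invariant factors of ∂_1 are 1 so no torsion. So H_0 = Z^2.
rank ∂_1 = 5, rank ∂_2 = 0 ⇒ b_1 = 7 − 5 − 0 = 2. So H_1 = Z^2.

H_0 ≅ Z^2,  H_1 ≅ Z^2.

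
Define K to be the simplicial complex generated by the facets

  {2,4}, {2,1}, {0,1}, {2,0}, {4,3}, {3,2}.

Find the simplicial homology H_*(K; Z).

Order the vertices as 0 < 1 < 2 < 3 < 4. Listing each simplex with vertices in this order, K has dimension 1 with simplices:

  0-simplices (5): [0], [1], [2], [3], [4]
  1-simplices (6): [0,1], [0,2], [1,2], [2,3], [2,4], [3,4]

Hence C_0 ≅ Z^5, C_1 ≅ Z^6.

∂_1: C_1 → C_0 sends each edge [p,q] (with p < q) to q − p.
This gives a 5×6 integer matrix of rank 4; reducing to Smith normal form yields diagonal entries (1,1,1,1).

From H_k ≅ ker(∂_k) / im(∂_{k+1}) we obtain:

  H_0: rank C_0 − rank ∂_1 = 5 − 4 = 1, and the invariant factors of ∂_1 are all 1, so H_0 ≅ Z.
  H_1: rank ker ∂_1 − rank ∂_2 = (6 − 4) − 0 = 2, and there is no ∂_2, so H_1 ≅ Z^2.

As a check, the Euler characteristic is 5 − 6 = -1, which agrees with 1 − 2 = -1.

H_0 = Z,  H_1 = Z^2.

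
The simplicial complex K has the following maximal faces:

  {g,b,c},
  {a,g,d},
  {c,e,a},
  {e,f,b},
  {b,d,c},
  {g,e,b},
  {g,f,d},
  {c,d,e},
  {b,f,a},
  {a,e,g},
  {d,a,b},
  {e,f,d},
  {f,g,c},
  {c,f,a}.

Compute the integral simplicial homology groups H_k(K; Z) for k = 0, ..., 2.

K has 7 vertices, 21 edges, 14 triangles.
rank ∂_0 = 0, rank ∂_1 = 6 ⇒ b_0 = 7 − 0 − 6 = 1; all invariant factors of ∂_1 are 1 so no torsion. So H_0 = Z.
rank ∂_1 = 6, rank ∂_2 = 13 ⇒ b_1 = 21 − 6 − 13 = 2; all invariant factors of ∂_2 are 1 so no torsion. So H_1 = Z^2.
rank ∂_2 = 13, rank ∂_3 = 0 ⇒ b_2 = 14 − 13 − 0 = 1. So H_2 = Z.

H_0 = Z,  H_1 = Z^2,  H_2 = Z.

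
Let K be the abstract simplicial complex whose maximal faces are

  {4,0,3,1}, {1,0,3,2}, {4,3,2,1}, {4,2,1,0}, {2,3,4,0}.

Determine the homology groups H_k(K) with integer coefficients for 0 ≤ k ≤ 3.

H_0 = Z,  H_1 = 0,  H_2 = 0,  H_3 = Z.

K has 5 vertices, 10 edges, 10 triangles, 5 3-simplices.
rank ∂_0 = 0, rank ∂_1 = 4 ⇒ b_0 = 5 − 0 − 4 = 1; all invariant factors of ∂_1 are 1 so no torsion. So H_0 = Z.
rank ∂_1 = 4, rank ∂_2 = 6 ⇒ b_1 = 10 − 4 − 6 = 0; all invariant factors of ∂_2 are 1 so no torsion. So H_1 = 0.
rank ∂_2 = 6, rank ∂_3 = 4 ⇒ b_2 = 10 − 6 − 4 = 0; all invariant factors of ∂_3 are 1 so no torsion. So H_2 = 0.
rank ∂_3 = 4, rank ∂_4 = 0 ⇒ b_3 = 5 − 4 − 0 = 1. So H_3 = Z.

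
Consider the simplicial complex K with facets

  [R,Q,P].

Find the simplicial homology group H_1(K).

K has 3 vertices, 3 edges, 1 triangle.
rank ∂_1 = 2, rank ∂_2 = 1 ⇒ b_1 = 3 − 2 − 1 = 0; all invariant factors of ∂_2 are 1 so no torsion. So H_1 = 0.

H_1 ≅ 0.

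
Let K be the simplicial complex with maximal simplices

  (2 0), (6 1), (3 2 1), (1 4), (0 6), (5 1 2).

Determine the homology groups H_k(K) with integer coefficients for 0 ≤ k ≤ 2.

Order the vertices as 0 < 1 < 2 < 3 < 4 < 5 < 6. Listing each simplex with vertices in this order, K has dimension 2 with simplices:

  0-simplices (7): [0], [1], [2], [3], [4], [5], [6]
  1-simplices (9): [0,2], [0,6], [1,2], [1,3], [1,4], [1,5], [1,6], [2,3], [2,5]
  2-simplices (2): [1,2,3], [1,2,5]

so the chain groups are C_0 ≅ Z^7, C_1 ≅ Z^9, C_2 ≅ Z^2.

The boundary map ∂_1: C_1 → C_0 is given by ∂[p,q] = [q] − [p]. For instance
  ∂[1,5] = [5] − [1].
The resulting 7×9 matrix has rank 6, and its Smith normal form has invariant factors (1,1,1,1,1,1).

Boundary ∂_2: C_2 → C_1 acts by ∂[p,q,r] = [q,r] − [p,r] + [p,q]. For instance
  ∂[1,2,3] = [2,3] − [1,3] + [1,2],
  ∂[1,2,5] = [2,5] − [1,5] + [1,2].
As a 9×2 matrix over Z this has rank 2, with invariant factors (1,1).

Reading off H_k = ker ∂_k / im ∂_{k+1}:

  H_0: rank C_0 − rank ∂_1 = 7 − 6 = 1, and the invariant factors of ∂_1 are all 1, so H_0 ≅ Z.
  H_1: rank ker ∂_1 − rank ∂_2 = (9 − 6) − 2 = 1, and the invariant factors of ∂_2 are all 1, so H_1 ≅ Z.
  H_2: rank ker ∂_2 − rank ∂_3 = (2 − 2) − 0 = 0, and there is no ∂_3, so H_2 ≅ 0.

H_0 ≅ Z,  H_1 ≅ Z,  H_2 = 0.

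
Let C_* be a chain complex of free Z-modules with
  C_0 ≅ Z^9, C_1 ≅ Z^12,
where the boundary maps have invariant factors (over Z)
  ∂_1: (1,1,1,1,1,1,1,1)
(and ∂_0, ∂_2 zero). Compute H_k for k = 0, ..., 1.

H_0: b_0 = 9 − 0 − 8 = 1; torsion from ∂_1 factors > 1: none. So H_0 ≅ Z.
H_1: b_1 = 12 − 8 − 0 = 4; torsion from ∂_2 factors > 1: none. So H_1 ≅ Z^4.

H_0 ≅ Z,  H_1 ≅ Z^4.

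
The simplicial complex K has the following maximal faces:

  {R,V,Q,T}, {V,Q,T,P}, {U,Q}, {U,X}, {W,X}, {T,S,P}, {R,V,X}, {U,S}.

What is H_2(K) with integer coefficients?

H_2 = 0.

Order the vertices as P < Q < R < S < T < U < V < W < X. Listing each simplex with vertices in this order, K has dimension 3 with simplices:

  0-simplices (9): P, Q, R, S, T, U, V, W, X
  1-simplices (17): PQ, PS, PT, PV, QR, QT, QU, QV, RT, RV, RX, ST, SU, TV, UX, VX, WX
  2-simplices (9): PQT, PQV, PST, PTV, QRT, QRV, QTV, RTV, RVX
  3-simplices (2): PQTV, QRTV

Hence C_0 ≅ Z^9, C_1 ≅ Z^17, C_2 ≅ Z^9, C_3 ≅ Z^2.

Boundary ∂_1: C_1 → C_0 maps an edge to its endpoints' difference, ∂[p,q] = q − p. For instance
  ∂PQ = Q − P.
The 9×17 boundary matrix has rank 8 and Smith normal form diag(1,1,1,1,1,1,1,1).

Boundary ∂_2: C_2 → C_1 sends each 2-simplex [p,q,r] to [q,r] − [p,r] + [p,q]. For instance
  ∂QRV = RV − QV + QR,
  ∂PTV = TV − PV + PT.
The resulting 17×9 matrix has rank 7, and its Smith normal form has invariant factors (1,1,1,1,1,1,1).

Boundary ∂_3: C_3 → C_2 sends each 3-simplex σ to the alternating sum Σ_i (−1)^i (σ with its i-th vertex removed). For instance
  ∂PQTV = QTV − PTV + PQV − PQT,
  ∂QRTV = RTV − QTV + QRV − QRT.
This gives a 9×2 integer matrix of rank 2; reducing to Smith normal form yields diagonal entries (1,1).

Reading off H_k = ker ∂_k / im ∂_{k+1}:

  H_2: rank ker ∂_2 − rank ∂_3 = (9 − 7) − 2 = 0, and the invariant factors of ∂_3 are all 1, so H_2 ≅ 0.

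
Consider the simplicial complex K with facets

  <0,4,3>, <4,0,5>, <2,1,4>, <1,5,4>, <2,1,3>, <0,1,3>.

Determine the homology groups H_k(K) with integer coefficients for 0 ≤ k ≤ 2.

Take the total order 0 < 1 < 2 < 3 < 4 < 5 on the vertex set. Then K (dimension 2) consists of the simplices:

  0-simplices (6): [0], [1], [2], [3], [4], [5]
  1-simplices (12): [0,1], [0,3], [0,4], [0,5], [1,2], [1,3], [1,4], [1,5], [2,3], [2,4], [3,4], [4,5]
  2-simplices (6): [0,1,3], [0,3,4], [0,4,5], [1,2,3], [1,2,4], [1,4,5]

Hence C_0 ≅ Z^6, C_1 ≅ Z^12, C_2 ≅ Z^6.

Boundary ∂_1: C_1 → C_0 is given by ∂[p,q] = [q] − [p].
This gives a 6×12 integer matrix of rank 5; reducing to Smith normal form yields diagonal entries (1,1,1,1,1).

The boundary map ∂_2: C_2 → C_1 acts by ∂[p,q,r] = [q,r] − [p,r] + [p,q]. For instance
  ∂[0,3,4] = [3,4] − [0,4] + [0,3],
  ∂[1,2,3] = [2,3] − [1,3] + [1,2].
The 12×6 boundary matrix has rank 6 and Smith normal form diag(1,1,1,1,1,1).

Now H_k = ker ∂_k / im ∂_{k+1}, so:

  H_0: rank C_0 − rank ∂_1 = 6 − 5 = 1, and the invariant factors of ∂_1 are all 1, so H_0 = Z.
  H_1: rank ker ∂_1 − rank ∂_2 = (12 − 5) − 6 = 1, and the invariant factors of ∂_2 are all 1, so H_1 = Z.
  H_2: rank ker ∂_2 − rank ∂_3 = (6 − 6) − 0 = 0, and there is no ∂_3, so H_2 = 0.

H_0 = Z,  H_1 = Z,  H_2 = 0.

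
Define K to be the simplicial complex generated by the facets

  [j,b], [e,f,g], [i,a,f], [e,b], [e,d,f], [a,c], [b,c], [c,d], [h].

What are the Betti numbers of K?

b_0 = 2, b_1 = 2, b_2 = 0.

Fix the vertex order a < b < c < d < e < f < g < h < i < j and write every simplex with vertices in increasing order. Then dim K = 2 and the simplices of K are:

  0-simplices (10): a, b, c, d, e, f, g, h, i, j
  1-simplices (13): ac, af, ai, bc, be, bj, cd, de, df, ef, eg, fg, fi
  2-simplices (3): afi, def, efg

so the chain groups are C_0 ≅ Z^10, C_1 ≅ Z^13, C_2 ≅ Z^3.

∂_1: C_1 → C_0 sends each edge [p,q] (with p < q) to q − p. For instance
  ∂fi = i − f.
This gives a 10×13 integer matrix of rank 8; reducing to Smith normal form yields diagonal entries (1,1,1,1,1,1,1,1).

∂_2: C_2 → C_1 acts by ∂[p,q,r] = [q,r] − [p,r] + [p,q]. For instance
  ∂efg = fg − eg + ef,
  ∂def = ef − df + de.
The 13×3 boundary matrix has rank 3 and Smith normal form diag(1,1,1).

Reading off H_k = ker ∂_k / im ∂_{k+1}:

  H_0: rank C_0 − rank ∂_1 = 10 − 8 = 2, and the invariant factors of ∂_1 are all 1, so H_0 ≅ Z^2.
  H_1: rank ker ∂_1 − rank ∂_2 = (13 − 8) − 3 = 2, and the invariant factors of ∂_2 are all 1, so H_1 ≅ Z^2.
  H_2: rank ker ∂_2 − rank ∂_3 = (3 − 3) − 0 = 0, and there is no ∂_3, so H_2 ≅ 0.

Hence the Betti numbers are b_0 = 2, b_1 = 2, b_2 = 0.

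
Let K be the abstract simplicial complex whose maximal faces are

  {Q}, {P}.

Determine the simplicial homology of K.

We work with the vertex ordering P < Q. The simplices of K, each written with vertices in increasing order, are:

  0-simplices (2): P, Q

giving chain groups C_0 ≅ Z^2.

Computing H_k = (kernel of ∂_k) / (image of ∂_{k+1}):

  H_0: rank C_0 − rank ∂_1 = 2 − 0 = 2, and there is no ∂_1, so H_0 = Z^2.

(K is a triangulation of a set of 2 points.)

H_0 ≅ Z^2.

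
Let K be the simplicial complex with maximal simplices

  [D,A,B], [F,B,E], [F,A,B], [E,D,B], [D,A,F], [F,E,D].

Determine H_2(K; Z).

Order the vertices as A < B < D < E < F. Listing each simplex with vertices in this order, K has dimension 2 with simplices:

  0-simplices (5): A, B, D, E, F
  1-simplices (9): AB, AD, AF, BD, BE, BF, DE, DF, EF
  2-simplices (6): ABD, ABF, ADF, BDE, BEF, DEF

so the chain groups are C_0 ≅ Z^5, C_1 ≅ Z^9, C_2 ≅ Z^6.

The boundary map ∂_1: C_1 → C_0 is given by ∂[p,q] = [q] − [p]. For instance
  ∂AD = D − A.
The 5×9 boundary matrix has rank 4 and Smith normal form diag(1,1,1,1).

Boundary ∂_2: C_2 → C_1 sends each 2-simplex [p,q,r] to [q,r] − [p,r] + [p,q]. For instance
  ∂BDE = DE − BE + BD,
  ∂ADF = DF − AF + AD.
This gives a 9×6 integer matrix of rank 5; reducing to Smith normal form yields diagonal entries (1,1,1,1,1).

Computing H_k = (kernel of ∂_k) / (image of ∂_{k+1}):

  H_2: rank ker ∂_2 − rank ∂_3 = (6 − 5) − 0 = 1, and there is no ∂_3, so H_2 = Z.

H_2 = Z.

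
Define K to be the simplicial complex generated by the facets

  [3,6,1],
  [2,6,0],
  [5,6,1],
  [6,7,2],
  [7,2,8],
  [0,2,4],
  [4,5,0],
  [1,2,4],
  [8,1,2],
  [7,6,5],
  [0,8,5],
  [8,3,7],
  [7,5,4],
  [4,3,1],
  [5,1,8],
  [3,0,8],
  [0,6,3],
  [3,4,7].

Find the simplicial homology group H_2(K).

Order the vertices as 0 < 1 < 2 < 3 < 4 < 5 < 6 < 7 < 8. Listing each simplex with vertices in this order, K has dimension 2 with simplices:

  0-simplices (9): [0], [1], [2], [3], [4], [5], [6], [7], [8]
  1-simplices (27): (27 of them)
  2-simplices (18): [0,2,4], [0,2,6], [0,3,6], [0,3,8], [0,4,5], [0,5,8], [1,2,4], [1,2,8], [1,3,4], [1,3,6], [1,5,6], [1,5,8], [2,6,7], [2,7,8], [3,4,7], [3,7,8], [4,5,7], [5,6,7]

giving chain groups C_0 ≅ Z^9, C_1 ≅ Z^27, C_2 ≅ Z^18.

The boundary map ∂_1: C_1 → C_0 sends each edge [p,q] (with p < q) to q − p. For instance
  ∂[1,5] = [5] − [1].
The resulting 9×27 matrix has rank 8, and its Smith normal form has invariant factors (1,1,1,1,1,1,1,1).

Boundary ∂_2: C_2 → C_1 acts by ∂[p,q,r] = [q,r] − [p,r] + [p,q]. For instance
  ∂[3,7,8] = [7,8] − [3,8] + [3,7],
  ∂[1,3,6] = [3,6] − [1,6] + [1,3].
The resulting 27×18 matrix has rank 17, and its Smith normal form has invariant factors (1,1,1,1,1,1,1,1,1,1,1,1,1,1,1,1,1).

Reading off H_k = ker ∂_k / im ∂_{k+1}:

  H_2: rank ker ∂_2 − rank ∂_3 = (18 − 17) − 0 = 1, and there is no ∂_3, so H_2 ≅ Z.

H_2 ≅ Z.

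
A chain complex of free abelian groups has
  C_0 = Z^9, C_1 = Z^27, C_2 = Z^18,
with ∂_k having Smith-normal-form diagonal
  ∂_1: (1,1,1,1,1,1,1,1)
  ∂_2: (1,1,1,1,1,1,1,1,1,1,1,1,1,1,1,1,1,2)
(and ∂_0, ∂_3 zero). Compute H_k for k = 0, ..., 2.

H_0: b_0 = 9 − 0 − 8 = 1; torsion from ∂_1 factors > 1: none. So H_0 ≅ Z.
H_1: b_1 = 27 − 8 − 18 = 1; torsion from ∂_2 factors > 1: [2]. So H_1 ≅ Z × Z/2.
H_2: b_2 = 18 − 18 − 0 = 0; torsion from ∂_3 factors > 1: none. So H_2 ≅ 0.

H_0 ≅ Z,  H_1 ≅ Z × Z/2,  H_2 = 0.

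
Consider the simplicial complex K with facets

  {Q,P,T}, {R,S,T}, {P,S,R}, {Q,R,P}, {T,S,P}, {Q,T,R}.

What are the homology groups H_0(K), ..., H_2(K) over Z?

H_0 ≅ Z,  H_1 = 0,  H_2 ≅ Z.

K has 5 vertices, 9 edges, 6 triangles.
rank ∂_0 = 0, rank ∂_1 = 4 ⇒ b_0 = 5 − 0 − 4 = 1; all invariant factors of ∂_1 are 1 so no torsion. So H_0 ≅ Z.
rank ∂_1 = 4, rank ∂_2 = 5 ⇒ b_1 = 9 − 4 − 5 = 0; all invariant factors of ∂_2 are 1 so no torsion. So H_1 ≅ 0.
rank ∂_2 = 5, rank ∂_3 = 0 ⇒ b_2 = 6 − 5 − 0 = 1. So H_2 ≅ Z.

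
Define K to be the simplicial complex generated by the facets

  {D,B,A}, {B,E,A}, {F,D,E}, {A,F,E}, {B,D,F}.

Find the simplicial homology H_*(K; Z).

H_0 ≅ Z,  H_1 ≅ Z,  H_2 = 0.

Take the total order A < B < D < E < F on the vertex set. Then K (dimension 2) consists of the simplices:

  0-simplices (5): A, B, D, E, F
  1-simplices (10): AB, AD, AE, AF, BD, BE, BF, DE, DF, EF
  2-simplices (5): ABD, ABE, AEF, BDF, DEF

so the chain groups are C_0 ≅ Z^5, C_1 ≅ Z^10, C_2 ≅ Z^5.

Boundary ∂_1: C_1 → C_0 sends each edge [p,q] (with p < q) to q − p. For instance
  ∂AF = F − A.
As a 5×10 matrix over Z this has rank 4, with invariant factors (1,1,1,1).

∂_2: C_2 → C_1 acts by ∂[p,q,r] = [q,r] − [p,r] + [p,q]. For instance
  ∂DEF = EF − DF + DE,
  ∂BDF = DF − BF + BD.
The 10×5 boundary matrix has rank 5 and Smith normal form diag(1,1,1,1,1).

From H_k ≅ ker(∂_k) / im(∂_{k+1}) we obtain:

  H_0: rank C_0 − rank ∂_1 = 5 − 4 = 1, and the invariant factors of ∂_1 are all 1, so H_0 = Z.
  H_1: rank ker ∂_1 − rank ∂_2 = (10 − 4) − 5 = 1, and the invariant factors of ∂_2 are all 1, so H_1 = Z.
  H_2: rank ker ∂_2 − rank ∂_3 = (5 − 5) − 0 = 0, and there is no ∂_3, so H_2 = 0.

(K is a triangulation of the Möbius band.)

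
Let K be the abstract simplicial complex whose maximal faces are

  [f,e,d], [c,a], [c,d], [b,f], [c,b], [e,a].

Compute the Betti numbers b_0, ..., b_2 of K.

K has 6 vertices, 8 edges, 1 triangle.
rank ∂_0 = 0, rank ∂_1 = 5 ⇒ b_0 = 6 − 0 − 5 = 1; all invariant factors of ∂_1 are 1 so no torsion. So H_0 ≅ Z.
rank ∂_1 = 5, rank ∂_2 = 1 ⇒ b_1 = 8 − 5 − 1 = 2; all invariant factors of ∂_2 are 1 so no torsion. So H_1 ≅ Z^2.
rank ∂_2 = 1, rank ∂_3 = 0 ⇒ b_2 = 1 − 1 − 0 = 0. So H_2 ≅ 0.

b_0 = 1, b_1 = 2, b_2 = 0.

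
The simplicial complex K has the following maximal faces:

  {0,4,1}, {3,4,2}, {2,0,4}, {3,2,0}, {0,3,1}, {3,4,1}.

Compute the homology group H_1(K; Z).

H_1 ≅ 0.

Order the vertices as 0 < 1 < 2 < 3 < 4. Listing each simplex with vertices in this order, K has dimension 2 with simplices:

  0-simplices (5): [0], [1], [2], [3], [4]
  1-simplices (9): [0,1], [0,2], [0,3], [0,4], [1,3], [1,4], [2,3], [2,4], [3,4]
  2-simplices (6): [0,1,3], [0,1,4], [0,2,3], [0,2,4], [1,3,4], [2,3,4]

so the chain groups are C_0 ≅ Z^5, C_1 ≅ Z^9, C_2 ≅ Z^6.

∂_1: C_1 → C_0 maps an edge to its endpoints' difference, ∂[p,q] = q − p.
This gives a 5×9 integer matrix of rank 4; reducing to Smith normal form yields diagonal entries (1,1,1,1).

∂_2: C_2 → C_1 maps a triangle to the signed sum of its edges. For instance
  ∂[2,3,4] = [3,4] − [2,4] + [2,3],
  ∂[0,1,3] = [1,3] − [0,3] + [0,1].
The resulting 9×6 matrix has rank 5, and its Smith normal form has invariant factors (1,1,1,1,1).

Reading off H_k = ker ∂_k / im ∂_{k+1}:

  H_1: rank ker ∂_1 − rank ∂_2 = (9 − 4) − 5 = 0, and the invariant factors of ∂_2 are all 1, so H_1 = 0.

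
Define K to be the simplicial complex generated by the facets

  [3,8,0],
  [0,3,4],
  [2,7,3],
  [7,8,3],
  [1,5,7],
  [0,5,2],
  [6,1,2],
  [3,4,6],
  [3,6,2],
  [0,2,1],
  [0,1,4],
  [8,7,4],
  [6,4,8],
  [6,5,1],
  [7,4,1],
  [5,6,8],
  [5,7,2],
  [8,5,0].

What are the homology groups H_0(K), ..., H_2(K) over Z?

H_0 ≅ Z,  H_1 ≅ Z ⊕ Z/2,  H_2 = 0.

K has 9 vertices, 27 edges, 18 triangles.
rank ∂_0 = 0, rank ∂_1 = 8 ⇒ b_0 = 9 − 0 − 8 = 1; all invariant factors of ∂_1 are 1 so no torsion. So H_0 ≅ Z.
rank ∂_1 = 8, rank ∂_2 = 18 ⇒ b_1 = 27 − 8 − 18 = 1; ∂_2 has invariant factor(s) [2] giving torsion. So H_1 ≅ Z ⊕ Z/2.
rank ∂_2 = 18, rank ∂_3 = 0 ⇒ b_2 = 18 − 18 − 0 = 0. So H_2 ≅ 0.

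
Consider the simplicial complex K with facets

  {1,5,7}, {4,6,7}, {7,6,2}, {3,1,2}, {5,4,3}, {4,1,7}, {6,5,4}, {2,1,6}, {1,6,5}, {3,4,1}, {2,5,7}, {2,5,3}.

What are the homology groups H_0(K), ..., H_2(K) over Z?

H_0 = Z,  H_1 = Z/2,  H_2 = 0.

Take the total order 1 < 2 < 3 < 4 < 5 < 6 < 7 on the vertex set. Then K (dimension 2) consists of the simplices:

  0-simplices (7): [1], [2], [3], [4], [5], [6], [7]
  1-simplices (18): [1,2], [1,3], [1,4], [1,5], [1,6], [1,7], [2,3], [2,5], [2,6], [2,7], [3,4], [3,5], [4,5], [4,6], [4,7], [5,6], [5,7], [6,7]
  2-simplices (12): [1,2,3], [1,2,6], [1,3,4], [1,4,7], [1,5,6], [1,5,7], [2,3,5], [2,5,7], [2,6,7], [3,4,5], [4,5,6], [4,6,7]

so the chain groups are C_0 ≅ Z^7, C_1 ≅ Z^18, C_2 ≅ Z^12.

Boundary ∂_1: C_1 → C_0 sends each edge [p,q] (with p < q) to q − p.
The 7×18 boundary matrix has rank 6 and Smith normal form diag(1,1,1,1,1,1).

∂_2: C_2 → C_1 acts by ∂[p,q,r] = [q,r] − [p,r] + [p,q]. For instance
  ∂[4,5,6] = [5,6] − [4,6] + [4,5],
  ∂[1,2,3] = [2,3] − [1,3] + [1,2].
As a 18×12 matrix over Z this has rank 12, with invariant factors (1,1,1,1,1,1,1,1,1,1,1,2).

Now H_k = ker ∂_k / im ∂_{k+1}, so:

  H_0: rank C_0 − rank ∂_1 = 7 − 6 = 1, and the invariant factors of ∂_1 are all 1, so H_0 = Z.
  H_1: rank ker ∂_1 − rank ∂_2 = (18 − 6) − 12 = 0, and ∂_2 has invariant factor 2 > 1, so H_1 = Z/2.
  H_2: rank ker ∂_2 − rank ∂_3 = (12 − 12) − 0 = 0, and there is no ∂_3, so H_2 = 0.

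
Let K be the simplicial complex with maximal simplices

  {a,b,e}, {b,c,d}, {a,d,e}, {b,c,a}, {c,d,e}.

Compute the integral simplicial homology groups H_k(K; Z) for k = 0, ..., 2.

H_0 ≅ Z,  H_1 ≅ Z,  H_2 = 0.

Fix the vertex order a < b < c < d < e and write every simplex with vertices in increasing order. Then dim K = 2 and the simplices of K are:

  0-simplices (5): a, b, c, d, e
  1-simplices (10): ab, ac, ad, ae, bc, bd, be, cd, ce, de
  2-simplices (5): abc, abe, ade, bcd, cde

so the chain groups are C_0 ≅ Z^5, C_1 ≅ Z^10, C_2 ≅ Z^5.

∂_1: C_1 → C_0 sends each edge [p,q] (with p < q) to q − p.
As a 5×10 matrix over Z this has rank 4, with invariant factors (1,1,1,1).

∂_2: C_2 → C_1 maps a triangle to the signed sum of its edges. For instance
  ∂ade = de − ae + ad,
  ∂abc = bc − ac + ab.
This gives a 10×5 integer matrix of rank 5; reducing to Smith normal form yields diagonal entries (1,1,1,1,1).

Now H_k = ker ∂_k / im ∂_{k+1}, so:

  H_0: rank C_0 − rank ∂_1 = 5 − 4 = 1, and the invariant factors of ∂_1 are all 1, so H_0 = Z.
  H_1: rank ker ∂_1 − rank ∂_2 = (10 − 4) − 5 = 1, and the invariant factors of ∂_2 are all 1, so H_1 = Z.
  H_2: rank ker ∂_2 − rank ∂_3 = (5 − 5) − 0 = 0, and there is no ∂_3, so H_2 = 0.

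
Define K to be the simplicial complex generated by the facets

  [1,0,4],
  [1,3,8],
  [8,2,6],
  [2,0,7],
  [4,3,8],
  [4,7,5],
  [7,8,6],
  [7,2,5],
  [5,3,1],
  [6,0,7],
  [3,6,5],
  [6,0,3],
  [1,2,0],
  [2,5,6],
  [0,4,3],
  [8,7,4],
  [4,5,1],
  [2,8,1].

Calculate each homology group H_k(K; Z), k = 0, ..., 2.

H_0 = Z,  H_1 = Z × Z/2,  H_2 = 0.

Order the vertices as 0 < 1 < 2 < 3 < 4 < 5 < 6 < 7 < 8. Listing each simplex with vertices in this order, K has dimension 2 with simplices:

  0-simplices (9): [0], [1], [2], [3], [4], [5], [6], [7], [8]
  1-simplices (27): (27 of them)
  2-simplices (18): [0,1,2], [0,1,4], [0,2,7], [0,3,4], [0,3,6], [0,6,7], [1,2,8], [1,3,5], [1,3,8], [1,4,5], [2,5,6], [2,5,7], [2,6,8], [3,4,8], [3,5,6], [4,5,7], [4,7,8], [6,7,8]

giving chain groups C_0 ≅ Z^9, C_1 ≅ Z^27, C_2 ≅ Z^18.

Boundary ∂_1: C_1 → C_0 maps an edge to its endpoints' difference, ∂[p,q] = q − p.
This gives a 9×27 integer matrix of rank 8; reducing to Smith normal form yields diagonal entries (1,1,1,1,1,1,1,1).

∂_2: C_2 → C_1 acts by ∂[p,q,r] = [q,r] − [p,r] + [p,q]. For instance
  ∂[1,2,8] = [2,8] − [1,8] + [1,2],
  ∂[2,5,7] = [5,7] − [2,7] + [2,5].
As a 27×18 matrix over Z this has rank 18, with invariant factors (1,1,1,1,1,1,1,1,1,1,1,1,1,1,1,1,1,2).

From H_k ≅ ker(∂_k) / im(∂_{k+1}) we obtain:

  H_0: rank C_0 − rank ∂_1 = 9 − 8 = 1, and the invariant factors of ∂_1 are all 1, so H_0 = Z.
  H_1: rank ker ∂_1 − rank ∂_2 = (27 − 8) − 18 = 1, and ∂_2 has invariant factor 2 > 1, so H_1 = Z × Z/2.
  H_2: rank ker ∂_2 − rank ∂_3 = (18 − 18) − 0 = 0, and there is no ∂_3, so H_2 = 0.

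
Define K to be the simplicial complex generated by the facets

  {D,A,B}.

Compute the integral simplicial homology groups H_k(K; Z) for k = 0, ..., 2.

K has 3 vertices, 3 edges, 1 triangle.
rank ∂_0 = 0, rank ∂_1 = 2 ⇒ b_0 = 3 − 0 − 2 = 1; all invariant factors of ∂_1 are 1 so no torsion. So H_0 ≅ Z.
rank ∂_1 = 2, rank ∂_2 = 1 ⇒ b_1 = 3 − 2 − 1 = 0; all invariant factors of ∂_2 are 1 so no torsion. So H_1 ≅ 0.
rank ∂_2 = 1, rank ∂_3 = 0 ⇒ b_2 = 1 − 1 − 0 = 0. So H_2 ≅ 0.

H_0 = Z,  H_1 = 0,  H_2 = 0.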